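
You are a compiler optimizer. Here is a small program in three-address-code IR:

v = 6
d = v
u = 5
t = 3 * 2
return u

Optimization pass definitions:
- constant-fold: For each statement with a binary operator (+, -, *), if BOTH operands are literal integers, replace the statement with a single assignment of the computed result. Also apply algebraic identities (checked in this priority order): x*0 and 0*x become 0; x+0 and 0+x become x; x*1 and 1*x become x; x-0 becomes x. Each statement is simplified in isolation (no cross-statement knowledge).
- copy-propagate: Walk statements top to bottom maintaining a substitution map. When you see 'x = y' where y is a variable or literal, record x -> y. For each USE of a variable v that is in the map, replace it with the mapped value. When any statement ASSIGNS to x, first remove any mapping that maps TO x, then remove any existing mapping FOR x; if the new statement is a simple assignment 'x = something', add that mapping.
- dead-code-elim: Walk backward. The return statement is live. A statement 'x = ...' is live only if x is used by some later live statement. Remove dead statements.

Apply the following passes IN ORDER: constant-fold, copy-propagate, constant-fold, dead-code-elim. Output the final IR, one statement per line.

Initial IR:
  v = 6
  d = v
  u = 5
  t = 3 * 2
  return u
After constant-fold (5 stmts):
  v = 6
  d = v
  u = 5
  t = 6
  return u
After copy-propagate (5 stmts):
  v = 6
  d = 6
  u = 5
  t = 6
  return 5
After constant-fold (5 stmts):
  v = 6
  d = 6
  u = 5
  t = 6
  return 5
After dead-code-elim (1 stmts):
  return 5

Answer: return 5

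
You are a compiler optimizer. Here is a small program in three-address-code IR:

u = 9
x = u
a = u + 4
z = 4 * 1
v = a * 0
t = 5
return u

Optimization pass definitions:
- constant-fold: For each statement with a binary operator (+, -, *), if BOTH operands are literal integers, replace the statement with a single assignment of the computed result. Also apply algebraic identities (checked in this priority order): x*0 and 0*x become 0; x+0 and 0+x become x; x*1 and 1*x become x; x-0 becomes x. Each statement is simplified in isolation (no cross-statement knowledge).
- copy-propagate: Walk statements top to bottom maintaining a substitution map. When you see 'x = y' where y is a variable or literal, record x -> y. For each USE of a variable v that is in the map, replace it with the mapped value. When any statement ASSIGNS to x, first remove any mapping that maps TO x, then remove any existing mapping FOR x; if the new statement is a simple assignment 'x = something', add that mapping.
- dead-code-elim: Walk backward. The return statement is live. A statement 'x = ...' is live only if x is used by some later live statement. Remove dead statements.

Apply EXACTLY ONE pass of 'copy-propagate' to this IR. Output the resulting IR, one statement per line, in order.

Answer: u = 9
x = 9
a = 9 + 4
z = 4 * 1
v = a * 0
t = 5
return 9

Derivation:
Applying copy-propagate statement-by-statement:
  [1] u = 9  (unchanged)
  [2] x = u  -> x = 9
  [3] a = u + 4  -> a = 9 + 4
  [4] z = 4 * 1  (unchanged)
  [5] v = a * 0  (unchanged)
  [6] t = 5  (unchanged)
  [7] return u  -> return 9
Result (7 stmts):
  u = 9
  x = 9
  a = 9 + 4
  z = 4 * 1
  v = a * 0
  t = 5
  return 9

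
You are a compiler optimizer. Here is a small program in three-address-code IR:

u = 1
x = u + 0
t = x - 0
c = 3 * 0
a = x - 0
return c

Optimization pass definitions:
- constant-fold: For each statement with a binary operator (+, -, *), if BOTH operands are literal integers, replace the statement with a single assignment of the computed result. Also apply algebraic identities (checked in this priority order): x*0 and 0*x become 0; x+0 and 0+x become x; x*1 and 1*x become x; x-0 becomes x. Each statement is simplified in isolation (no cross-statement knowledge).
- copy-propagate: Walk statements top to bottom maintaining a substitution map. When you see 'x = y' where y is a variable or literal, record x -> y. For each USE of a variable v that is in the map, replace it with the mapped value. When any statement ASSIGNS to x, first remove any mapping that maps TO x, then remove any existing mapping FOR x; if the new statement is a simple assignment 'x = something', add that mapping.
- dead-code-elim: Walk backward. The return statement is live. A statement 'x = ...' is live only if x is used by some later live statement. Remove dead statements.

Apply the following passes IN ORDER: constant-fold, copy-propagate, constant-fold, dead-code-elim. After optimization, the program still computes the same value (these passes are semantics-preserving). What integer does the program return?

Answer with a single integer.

Answer: 0

Derivation:
Initial IR:
  u = 1
  x = u + 0
  t = x - 0
  c = 3 * 0
  a = x - 0
  return c
After constant-fold (6 stmts):
  u = 1
  x = u
  t = x
  c = 0
  a = x
  return c
After copy-propagate (6 stmts):
  u = 1
  x = 1
  t = 1
  c = 0
  a = 1
  return 0
After constant-fold (6 stmts):
  u = 1
  x = 1
  t = 1
  c = 0
  a = 1
  return 0
After dead-code-elim (1 stmts):
  return 0
Evaluate:
  u = 1  =>  u = 1
  x = u + 0  =>  x = 1
  t = x - 0  =>  t = 1
  c = 3 * 0  =>  c = 0
  a = x - 0  =>  a = 1
  return c = 0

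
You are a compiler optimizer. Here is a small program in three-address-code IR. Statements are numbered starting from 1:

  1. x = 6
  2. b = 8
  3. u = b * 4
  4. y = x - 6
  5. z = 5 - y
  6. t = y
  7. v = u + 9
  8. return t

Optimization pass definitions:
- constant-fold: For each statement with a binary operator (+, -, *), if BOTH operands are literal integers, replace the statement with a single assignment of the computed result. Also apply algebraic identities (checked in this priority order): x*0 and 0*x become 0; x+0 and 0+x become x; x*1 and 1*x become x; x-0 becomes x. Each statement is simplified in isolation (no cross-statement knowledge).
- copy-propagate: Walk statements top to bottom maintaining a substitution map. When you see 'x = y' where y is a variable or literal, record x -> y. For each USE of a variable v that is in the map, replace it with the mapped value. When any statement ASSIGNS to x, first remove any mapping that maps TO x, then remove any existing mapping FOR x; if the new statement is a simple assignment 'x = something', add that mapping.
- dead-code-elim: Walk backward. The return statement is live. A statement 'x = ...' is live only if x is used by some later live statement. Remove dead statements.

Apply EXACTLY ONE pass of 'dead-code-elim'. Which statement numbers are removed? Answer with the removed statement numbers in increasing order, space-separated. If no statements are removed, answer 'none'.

Backward liveness scan:
Stmt 1 'x = 6': KEEP (x is live); live-in = []
Stmt 2 'b = 8': DEAD (b not in live set ['x'])
Stmt 3 'u = b * 4': DEAD (u not in live set ['x'])
Stmt 4 'y = x - 6': KEEP (y is live); live-in = ['x']
Stmt 5 'z = 5 - y': DEAD (z not in live set ['y'])
Stmt 6 't = y': KEEP (t is live); live-in = ['y']
Stmt 7 'v = u + 9': DEAD (v not in live set ['t'])
Stmt 8 'return t': KEEP (return); live-in = ['t']
Removed statement numbers: [2, 3, 5, 7]
Surviving IR:
  x = 6
  y = x - 6
  t = y
  return t

Answer: 2 3 5 7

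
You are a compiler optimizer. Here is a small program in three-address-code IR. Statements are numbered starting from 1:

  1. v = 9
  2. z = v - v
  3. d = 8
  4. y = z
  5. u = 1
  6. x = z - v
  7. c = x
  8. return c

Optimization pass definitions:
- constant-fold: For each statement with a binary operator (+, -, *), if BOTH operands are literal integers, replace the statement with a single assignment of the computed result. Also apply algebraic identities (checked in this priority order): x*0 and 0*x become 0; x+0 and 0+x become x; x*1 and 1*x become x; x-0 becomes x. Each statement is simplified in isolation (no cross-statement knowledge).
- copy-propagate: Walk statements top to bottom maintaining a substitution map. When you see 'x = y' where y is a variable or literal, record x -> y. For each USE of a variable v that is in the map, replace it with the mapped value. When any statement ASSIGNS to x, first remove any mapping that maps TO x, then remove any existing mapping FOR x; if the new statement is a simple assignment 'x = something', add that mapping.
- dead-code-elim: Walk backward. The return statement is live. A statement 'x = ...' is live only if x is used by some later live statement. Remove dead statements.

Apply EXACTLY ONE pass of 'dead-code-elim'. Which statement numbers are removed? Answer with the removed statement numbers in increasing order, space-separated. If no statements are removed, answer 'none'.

Answer: 3 4 5

Derivation:
Backward liveness scan:
Stmt 1 'v = 9': KEEP (v is live); live-in = []
Stmt 2 'z = v - v': KEEP (z is live); live-in = ['v']
Stmt 3 'd = 8': DEAD (d not in live set ['v', 'z'])
Stmt 4 'y = z': DEAD (y not in live set ['v', 'z'])
Stmt 5 'u = 1': DEAD (u not in live set ['v', 'z'])
Stmt 6 'x = z - v': KEEP (x is live); live-in = ['v', 'z']
Stmt 7 'c = x': KEEP (c is live); live-in = ['x']
Stmt 8 'return c': KEEP (return); live-in = ['c']
Removed statement numbers: [3, 4, 5]
Surviving IR:
  v = 9
  z = v - v
  x = z - v
  c = x
  return c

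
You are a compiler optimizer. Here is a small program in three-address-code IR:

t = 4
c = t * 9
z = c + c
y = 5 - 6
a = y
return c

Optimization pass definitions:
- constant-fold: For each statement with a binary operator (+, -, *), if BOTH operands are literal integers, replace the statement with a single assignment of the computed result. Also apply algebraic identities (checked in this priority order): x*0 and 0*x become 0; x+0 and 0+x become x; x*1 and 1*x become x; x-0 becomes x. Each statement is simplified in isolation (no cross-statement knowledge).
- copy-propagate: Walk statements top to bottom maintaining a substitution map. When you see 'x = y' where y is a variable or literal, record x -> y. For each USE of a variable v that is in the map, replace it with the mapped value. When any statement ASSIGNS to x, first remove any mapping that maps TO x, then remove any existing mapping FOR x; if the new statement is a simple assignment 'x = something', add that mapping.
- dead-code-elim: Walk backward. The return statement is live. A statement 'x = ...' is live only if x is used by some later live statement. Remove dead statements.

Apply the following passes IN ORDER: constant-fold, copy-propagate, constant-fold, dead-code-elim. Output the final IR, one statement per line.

Initial IR:
  t = 4
  c = t * 9
  z = c + c
  y = 5 - 6
  a = y
  return c
After constant-fold (6 stmts):
  t = 4
  c = t * 9
  z = c + c
  y = -1
  a = y
  return c
After copy-propagate (6 stmts):
  t = 4
  c = 4 * 9
  z = c + c
  y = -1
  a = -1
  return c
After constant-fold (6 stmts):
  t = 4
  c = 36
  z = c + c
  y = -1
  a = -1
  return c
After dead-code-elim (2 stmts):
  c = 36
  return c

Answer: c = 36
return c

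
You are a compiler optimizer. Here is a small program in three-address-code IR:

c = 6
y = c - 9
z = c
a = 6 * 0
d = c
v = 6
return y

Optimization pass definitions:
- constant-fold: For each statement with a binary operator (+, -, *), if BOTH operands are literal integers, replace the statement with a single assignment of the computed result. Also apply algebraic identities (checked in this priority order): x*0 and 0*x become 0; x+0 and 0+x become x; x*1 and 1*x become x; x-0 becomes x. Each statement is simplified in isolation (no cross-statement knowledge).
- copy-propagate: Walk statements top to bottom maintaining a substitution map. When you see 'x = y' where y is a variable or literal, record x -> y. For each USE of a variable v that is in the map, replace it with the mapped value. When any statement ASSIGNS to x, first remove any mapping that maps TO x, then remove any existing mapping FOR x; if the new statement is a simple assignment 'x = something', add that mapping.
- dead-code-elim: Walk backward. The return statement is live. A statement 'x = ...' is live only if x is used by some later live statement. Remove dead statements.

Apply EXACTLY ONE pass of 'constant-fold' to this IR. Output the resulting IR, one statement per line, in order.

Applying constant-fold statement-by-statement:
  [1] c = 6  (unchanged)
  [2] y = c - 9  (unchanged)
  [3] z = c  (unchanged)
  [4] a = 6 * 0  -> a = 0
  [5] d = c  (unchanged)
  [6] v = 6  (unchanged)
  [7] return y  (unchanged)
Result (7 stmts):
  c = 6
  y = c - 9
  z = c
  a = 0
  d = c
  v = 6
  return y

Answer: c = 6
y = c - 9
z = c
a = 0
d = c
v = 6
return y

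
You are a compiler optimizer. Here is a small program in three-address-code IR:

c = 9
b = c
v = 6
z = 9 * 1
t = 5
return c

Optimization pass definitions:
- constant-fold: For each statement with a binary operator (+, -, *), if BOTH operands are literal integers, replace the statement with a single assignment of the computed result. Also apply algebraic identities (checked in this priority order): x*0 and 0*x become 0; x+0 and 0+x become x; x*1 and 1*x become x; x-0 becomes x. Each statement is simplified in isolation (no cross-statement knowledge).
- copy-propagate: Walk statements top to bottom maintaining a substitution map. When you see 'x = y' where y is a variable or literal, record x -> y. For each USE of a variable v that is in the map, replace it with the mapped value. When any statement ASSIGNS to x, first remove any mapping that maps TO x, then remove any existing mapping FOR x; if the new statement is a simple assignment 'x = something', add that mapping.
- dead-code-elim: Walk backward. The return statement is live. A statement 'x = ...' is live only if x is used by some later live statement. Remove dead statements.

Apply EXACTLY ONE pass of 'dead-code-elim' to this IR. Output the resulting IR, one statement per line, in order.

Applying dead-code-elim statement-by-statement:
  [6] return c  -> KEEP (return); live=['c']
  [5] t = 5  -> DEAD (t not live)
  [4] z = 9 * 1  -> DEAD (z not live)
  [3] v = 6  -> DEAD (v not live)
  [2] b = c  -> DEAD (b not live)
  [1] c = 9  -> KEEP; live=[]
Result (2 stmts):
  c = 9
  return c

Answer: c = 9
return c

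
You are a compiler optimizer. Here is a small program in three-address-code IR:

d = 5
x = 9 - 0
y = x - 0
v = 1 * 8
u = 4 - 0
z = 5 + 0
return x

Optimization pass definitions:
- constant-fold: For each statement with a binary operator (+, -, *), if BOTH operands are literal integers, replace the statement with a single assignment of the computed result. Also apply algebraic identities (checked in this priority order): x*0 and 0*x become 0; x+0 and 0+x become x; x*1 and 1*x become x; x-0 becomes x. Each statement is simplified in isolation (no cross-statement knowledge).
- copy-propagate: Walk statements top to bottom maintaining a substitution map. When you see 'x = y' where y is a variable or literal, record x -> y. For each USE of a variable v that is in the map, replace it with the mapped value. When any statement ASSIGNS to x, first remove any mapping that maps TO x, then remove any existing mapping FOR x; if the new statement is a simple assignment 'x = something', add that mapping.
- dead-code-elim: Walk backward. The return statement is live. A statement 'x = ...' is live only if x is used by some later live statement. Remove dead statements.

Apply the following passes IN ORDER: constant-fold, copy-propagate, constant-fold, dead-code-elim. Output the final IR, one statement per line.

Answer: return 9

Derivation:
Initial IR:
  d = 5
  x = 9 - 0
  y = x - 0
  v = 1 * 8
  u = 4 - 0
  z = 5 + 0
  return x
After constant-fold (7 stmts):
  d = 5
  x = 9
  y = x
  v = 8
  u = 4
  z = 5
  return x
After copy-propagate (7 stmts):
  d = 5
  x = 9
  y = 9
  v = 8
  u = 4
  z = 5
  return 9
After constant-fold (7 stmts):
  d = 5
  x = 9
  y = 9
  v = 8
  u = 4
  z = 5
  return 9
After dead-code-elim (1 stmts):
  return 9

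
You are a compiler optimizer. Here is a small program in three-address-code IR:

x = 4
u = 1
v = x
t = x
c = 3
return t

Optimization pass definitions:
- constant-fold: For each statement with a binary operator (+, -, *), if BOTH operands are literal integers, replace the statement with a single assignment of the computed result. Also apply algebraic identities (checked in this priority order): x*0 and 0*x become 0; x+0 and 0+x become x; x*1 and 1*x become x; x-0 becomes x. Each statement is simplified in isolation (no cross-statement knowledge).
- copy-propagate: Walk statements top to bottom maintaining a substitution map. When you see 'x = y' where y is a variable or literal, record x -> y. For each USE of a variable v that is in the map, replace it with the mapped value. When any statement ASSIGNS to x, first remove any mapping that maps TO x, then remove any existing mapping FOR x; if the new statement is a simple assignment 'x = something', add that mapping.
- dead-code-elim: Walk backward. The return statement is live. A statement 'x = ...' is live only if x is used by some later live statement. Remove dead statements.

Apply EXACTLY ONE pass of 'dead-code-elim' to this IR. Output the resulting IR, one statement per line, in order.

Applying dead-code-elim statement-by-statement:
  [6] return t  -> KEEP (return); live=['t']
  [5] c = 3  -> DEAD (c not live)
  [4] t = x  -> KEEP; live=['x']
  [3] v = x  -> DEAD (v not live)
  [2] u = 1  -> DEAD (u not live)
  [1] x = 4  -> KEEP; live=[]
Result (3 stmts):
  x = 4
  t = x
  return t

Answer: x = 4
t = x
return t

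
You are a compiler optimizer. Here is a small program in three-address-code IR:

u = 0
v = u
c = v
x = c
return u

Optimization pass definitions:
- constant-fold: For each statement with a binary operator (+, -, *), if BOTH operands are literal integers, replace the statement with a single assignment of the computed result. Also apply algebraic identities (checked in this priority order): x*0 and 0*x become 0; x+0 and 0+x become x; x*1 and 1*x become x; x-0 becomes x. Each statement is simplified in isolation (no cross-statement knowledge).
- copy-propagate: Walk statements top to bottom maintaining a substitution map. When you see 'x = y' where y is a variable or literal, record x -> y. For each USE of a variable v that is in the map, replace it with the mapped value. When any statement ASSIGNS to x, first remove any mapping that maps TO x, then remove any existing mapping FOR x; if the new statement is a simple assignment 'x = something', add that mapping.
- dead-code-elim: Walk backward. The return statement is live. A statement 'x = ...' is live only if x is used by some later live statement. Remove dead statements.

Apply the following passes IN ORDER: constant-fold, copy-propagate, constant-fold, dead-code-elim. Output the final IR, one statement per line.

Initial IR:
  u = 0
  v = u
  c = v
  x = c
  return u
After constant-fold (5 stmts):
  u = 0
  v = u
  c = v
  x = c
  return u
After copy-propagate (5 stmts):
  u = 0
  v = 0
  c = 0
  x = 0
  return 0
After constant-fold (5 stmts):
  u = 0
  v = 0
  c = 0
  x = 0
  return 0
After dead-code-elim (1 stmts):
  return 0

Answer: return 0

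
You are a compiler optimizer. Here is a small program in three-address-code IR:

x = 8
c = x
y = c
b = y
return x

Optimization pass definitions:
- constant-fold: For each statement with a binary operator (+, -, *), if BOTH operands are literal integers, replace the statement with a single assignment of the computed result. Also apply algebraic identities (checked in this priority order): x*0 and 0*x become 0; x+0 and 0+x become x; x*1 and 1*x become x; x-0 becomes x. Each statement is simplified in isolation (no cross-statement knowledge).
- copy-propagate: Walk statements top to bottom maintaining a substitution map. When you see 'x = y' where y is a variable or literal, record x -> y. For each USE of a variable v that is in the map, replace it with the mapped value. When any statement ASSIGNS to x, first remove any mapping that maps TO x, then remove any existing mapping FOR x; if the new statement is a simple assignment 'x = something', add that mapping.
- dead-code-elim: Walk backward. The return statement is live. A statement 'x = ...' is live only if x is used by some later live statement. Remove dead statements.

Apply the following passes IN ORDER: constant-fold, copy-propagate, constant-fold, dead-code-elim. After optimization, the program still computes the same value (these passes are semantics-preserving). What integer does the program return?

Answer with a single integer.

Answer: 8

Derivation:
Initial IR:
  x = 8
  c = x
  y = c
  b = y
  return x
After constant-fold (5 stmts):
  x = 8
  c = x
  y = c
  b = y
  return x
After copy-propagate (5 stmts):
  x = 8
  c = 8
  y = 8
  b = 8
  return 8
After constant-fold (5 stmts):
  x = 8
  c = 8
  y = 8
  b = 8
  return 8
After dead-code-elim (1 stmts):
  return 8
Evaluate:
  x = 8  =>  x = 8
  c = x  =>  c = 8
  y = c  =>  y = 8
  b = y  =>  b = 8
  return x = 8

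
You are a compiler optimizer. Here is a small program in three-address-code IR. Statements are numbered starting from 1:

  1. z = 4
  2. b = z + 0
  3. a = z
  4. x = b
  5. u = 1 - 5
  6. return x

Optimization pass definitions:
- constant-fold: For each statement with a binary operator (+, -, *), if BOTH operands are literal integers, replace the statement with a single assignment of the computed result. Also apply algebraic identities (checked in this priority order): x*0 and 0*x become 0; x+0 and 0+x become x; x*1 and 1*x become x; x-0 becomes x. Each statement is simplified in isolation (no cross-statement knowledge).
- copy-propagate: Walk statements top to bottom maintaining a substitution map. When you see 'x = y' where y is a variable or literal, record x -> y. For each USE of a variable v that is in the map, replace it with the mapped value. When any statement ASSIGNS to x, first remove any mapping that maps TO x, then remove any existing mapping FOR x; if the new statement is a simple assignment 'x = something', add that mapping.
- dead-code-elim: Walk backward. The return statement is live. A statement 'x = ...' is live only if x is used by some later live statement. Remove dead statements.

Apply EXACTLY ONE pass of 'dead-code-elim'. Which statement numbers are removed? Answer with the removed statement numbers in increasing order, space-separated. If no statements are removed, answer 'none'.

Answer: 3 5

Derivation:
Backward liveness scan:
Stmt 1 'z = 4': KEEP (z is live); live-in = []
Stmt 2 'b = z + 0': KEEP (b is live); live-in = ['z']
Stmt 3 'a = z': DEAD (a not in live set ['b'])
Stmt 4 'x = b': KEEP (x is live); live-in = ['b']
Stmt 5 'u = 1 - 5': DEAD (u not in live set ['x'])
Stmt 6 'return x': KEEP (return); live-in = ['x']
Removed statement numbers: [3, 5]
Surviving IR:
  z = 4
  b = z + 0
  x = b
  return x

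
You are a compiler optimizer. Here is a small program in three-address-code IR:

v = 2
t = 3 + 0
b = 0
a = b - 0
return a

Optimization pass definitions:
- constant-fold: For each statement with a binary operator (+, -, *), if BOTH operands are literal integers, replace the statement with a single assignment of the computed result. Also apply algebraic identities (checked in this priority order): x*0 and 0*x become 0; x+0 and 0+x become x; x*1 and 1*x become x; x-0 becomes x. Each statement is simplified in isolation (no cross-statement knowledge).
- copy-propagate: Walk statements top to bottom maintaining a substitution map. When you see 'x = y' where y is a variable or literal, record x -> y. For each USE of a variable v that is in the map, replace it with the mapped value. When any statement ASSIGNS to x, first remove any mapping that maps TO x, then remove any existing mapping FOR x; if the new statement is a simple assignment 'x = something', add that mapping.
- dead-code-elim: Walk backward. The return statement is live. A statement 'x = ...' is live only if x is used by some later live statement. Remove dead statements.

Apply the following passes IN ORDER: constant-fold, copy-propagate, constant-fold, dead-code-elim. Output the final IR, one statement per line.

Answer: return 0

Derivation:
Initial IR:
  v = 2
  t = 3 + 0
  b = 0
  a = b - 0
  return a
After constant-fold (5 stmts):
  v = 2
  t = 3
  b = 0
  a = b
  return a
After copy-propagate (5 stmts):
  v = 2
  t = 3
  b = 0
  a = 0
  return 0
After constant-fold (5 stmts):
  v = 2
  t = 3
  b = 0
  a = 0
  return 0
After dead-code-elim (1 stmts):
  return 0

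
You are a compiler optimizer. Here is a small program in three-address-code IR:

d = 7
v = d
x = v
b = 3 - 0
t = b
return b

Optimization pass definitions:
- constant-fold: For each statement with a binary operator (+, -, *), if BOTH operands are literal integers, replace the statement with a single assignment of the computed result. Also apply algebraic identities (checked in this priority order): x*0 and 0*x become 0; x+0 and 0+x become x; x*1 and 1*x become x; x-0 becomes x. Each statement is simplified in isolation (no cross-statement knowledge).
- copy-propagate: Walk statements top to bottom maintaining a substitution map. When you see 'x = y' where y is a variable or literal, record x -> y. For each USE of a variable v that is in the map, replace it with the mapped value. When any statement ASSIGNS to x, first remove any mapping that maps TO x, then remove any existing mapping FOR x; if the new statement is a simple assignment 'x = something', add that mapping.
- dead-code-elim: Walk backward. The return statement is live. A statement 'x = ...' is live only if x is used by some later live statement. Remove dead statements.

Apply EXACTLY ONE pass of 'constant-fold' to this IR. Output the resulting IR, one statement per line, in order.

Applying constant-fold statement-by-statement:
  [1] d = 7  (unchanged)
  [2] v = d  (unchanged)
  [3] x = v  (unchanged)
  [4] b = 3 - 0  -> b = 3
  [5] t = b  (unchanged)
  [6] return b  (unchanged)
Result (6 stmts):
  d = 7
  v = d
  x = v
  b = 3
  t = b
  return b

Answer: d = 7
v = d
x = v
b = 3
t = b
return b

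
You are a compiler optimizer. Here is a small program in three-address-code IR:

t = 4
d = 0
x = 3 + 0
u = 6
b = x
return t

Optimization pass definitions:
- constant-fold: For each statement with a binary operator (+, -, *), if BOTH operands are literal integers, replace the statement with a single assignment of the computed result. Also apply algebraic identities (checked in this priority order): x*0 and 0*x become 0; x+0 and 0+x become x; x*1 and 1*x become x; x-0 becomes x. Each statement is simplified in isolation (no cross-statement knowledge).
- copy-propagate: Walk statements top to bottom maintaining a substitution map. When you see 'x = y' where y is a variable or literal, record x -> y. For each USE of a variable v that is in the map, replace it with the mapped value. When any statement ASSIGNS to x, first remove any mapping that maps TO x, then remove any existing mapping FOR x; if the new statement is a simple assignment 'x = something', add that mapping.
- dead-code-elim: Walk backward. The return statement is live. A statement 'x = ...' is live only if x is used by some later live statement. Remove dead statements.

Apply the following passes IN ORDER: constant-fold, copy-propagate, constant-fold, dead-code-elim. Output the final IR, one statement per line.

Answer: return 4

Derivation:
Initial IR:
  t = 4
  d = 0
  x = 3 + 0
  u = 6
  b = x
  return t
After constant-fold (6 stmts):
  t = 4
  d = 0
  x = 3
  u = 6
  b = x
  return t
After copy-propagate (6 stmts):
  t = 4
  d = 0
  x = 3
  u = 6
  b = 3
  return 4
After constant-fold (6 stmts):
  t = 4
  d = 0
  x = 3
  u = 6
  b = 3
  return 4
After dead-code-elim (1 stmts):
  return 4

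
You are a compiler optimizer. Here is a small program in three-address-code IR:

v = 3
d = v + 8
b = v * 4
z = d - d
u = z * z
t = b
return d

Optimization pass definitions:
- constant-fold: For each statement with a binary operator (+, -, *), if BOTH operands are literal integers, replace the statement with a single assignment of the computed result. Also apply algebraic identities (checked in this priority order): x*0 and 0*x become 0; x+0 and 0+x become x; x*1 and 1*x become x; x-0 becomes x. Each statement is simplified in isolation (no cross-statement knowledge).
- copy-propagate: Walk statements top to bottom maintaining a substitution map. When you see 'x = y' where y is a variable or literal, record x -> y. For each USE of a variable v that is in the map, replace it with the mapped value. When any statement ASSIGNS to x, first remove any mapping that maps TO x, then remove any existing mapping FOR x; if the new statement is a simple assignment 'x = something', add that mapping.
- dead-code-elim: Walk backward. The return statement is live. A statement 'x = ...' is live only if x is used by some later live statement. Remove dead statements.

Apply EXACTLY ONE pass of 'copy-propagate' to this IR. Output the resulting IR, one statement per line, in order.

Applying copy-propagate statement-by-statement:
  [1] v = 3  (unchanged)
  [2] d = v + 8  -> d = 3 + 8
  [3] b = v * 4  -> b = 3 * 4
  [4] z = d - d  (unchanged)
  [5] u = z * z  (unchanged)
  [6] t = b  (unchanged)
  [7] return d  (unchanged)
Result (7 stmts):
  v = 3
  d = 3 + 8
  b = 3 * 4
  z = d - d
  u = z * z
  t = b
  return d

Answer: v = 3
d = 3 + 8
b = 3 * 4
z = d - d
u = z * z
t = b
return d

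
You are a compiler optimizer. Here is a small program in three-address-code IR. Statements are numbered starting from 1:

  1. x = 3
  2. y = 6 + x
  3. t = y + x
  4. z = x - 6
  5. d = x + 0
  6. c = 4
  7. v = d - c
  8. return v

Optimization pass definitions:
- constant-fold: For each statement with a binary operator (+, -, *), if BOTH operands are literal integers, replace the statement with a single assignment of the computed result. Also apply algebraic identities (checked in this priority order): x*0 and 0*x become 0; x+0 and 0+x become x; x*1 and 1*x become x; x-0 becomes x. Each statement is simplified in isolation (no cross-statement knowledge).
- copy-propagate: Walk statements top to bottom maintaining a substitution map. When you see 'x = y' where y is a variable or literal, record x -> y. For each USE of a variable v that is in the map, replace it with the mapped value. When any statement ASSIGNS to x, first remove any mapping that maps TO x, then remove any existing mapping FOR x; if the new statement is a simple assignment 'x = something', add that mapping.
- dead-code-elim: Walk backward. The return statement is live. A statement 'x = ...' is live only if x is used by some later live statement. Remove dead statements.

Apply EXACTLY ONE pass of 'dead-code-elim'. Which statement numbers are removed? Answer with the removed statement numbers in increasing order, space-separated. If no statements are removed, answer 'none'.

Backward liveness scan:
Stmt 1 'x = 3': KEEP (x is live); live-in = []
Stmt 2 'y = 6 + x': DEAD (y not in live set ['x'])
Stmt 3 't = y + x': DEAD (t not in live set ['x'])
Stmt 4 'z = x - 6': DEAD (z not in live set ['x'])
Stmt 5 'd = x + 0': KEEP (d is live); live-in = ['x']
Stmt 6 'c = 4': KEEP (c is live); live-in = ['d']
Stmt 7 'v = d - c': KEEP (v is live); live-in = ['c', 'd']
Stmt 8 'return v': KEEP (return); live-in = ['v']
Removed statement numbers: [2, 3, 4]
Surviving IR:
  x = 3
  d = x + 0
  c = 4
  v = d - c
  return v

Answer: 2 3 4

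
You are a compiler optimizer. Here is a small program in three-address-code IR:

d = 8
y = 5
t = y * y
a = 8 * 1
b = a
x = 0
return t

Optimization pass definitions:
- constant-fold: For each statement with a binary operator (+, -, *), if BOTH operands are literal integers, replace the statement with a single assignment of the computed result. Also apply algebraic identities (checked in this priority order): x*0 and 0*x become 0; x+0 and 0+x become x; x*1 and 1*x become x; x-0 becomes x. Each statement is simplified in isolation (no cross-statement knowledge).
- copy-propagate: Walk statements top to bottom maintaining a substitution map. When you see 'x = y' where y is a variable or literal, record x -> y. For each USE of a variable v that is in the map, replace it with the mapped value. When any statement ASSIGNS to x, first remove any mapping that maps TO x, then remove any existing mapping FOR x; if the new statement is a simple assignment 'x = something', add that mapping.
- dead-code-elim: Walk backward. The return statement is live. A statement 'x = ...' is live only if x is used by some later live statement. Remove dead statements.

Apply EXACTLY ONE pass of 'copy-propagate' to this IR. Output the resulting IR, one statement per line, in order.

Applying copy-propagate statement-by-statement:
  [1] d = 8  (unchanged)
  [2] y = 5  (unchanged)
  [3] t = y * y  -> t = 5 * 5
  [4] a = 8 * 1  (unchanged)
  [5] b = a  (unchanged)
  [6] x = 0  (unchanged)
  [7] return t  (unchanged)
Result (7 stmts):
  d = 8
  y = 5
  t = 5 * 5
  a = 8 * 1
  b = a
  x = 0
  return t

Answer: d = 8
y = 5
t = 5 * 5
a = 8 * 1
b = a
x = 0
return t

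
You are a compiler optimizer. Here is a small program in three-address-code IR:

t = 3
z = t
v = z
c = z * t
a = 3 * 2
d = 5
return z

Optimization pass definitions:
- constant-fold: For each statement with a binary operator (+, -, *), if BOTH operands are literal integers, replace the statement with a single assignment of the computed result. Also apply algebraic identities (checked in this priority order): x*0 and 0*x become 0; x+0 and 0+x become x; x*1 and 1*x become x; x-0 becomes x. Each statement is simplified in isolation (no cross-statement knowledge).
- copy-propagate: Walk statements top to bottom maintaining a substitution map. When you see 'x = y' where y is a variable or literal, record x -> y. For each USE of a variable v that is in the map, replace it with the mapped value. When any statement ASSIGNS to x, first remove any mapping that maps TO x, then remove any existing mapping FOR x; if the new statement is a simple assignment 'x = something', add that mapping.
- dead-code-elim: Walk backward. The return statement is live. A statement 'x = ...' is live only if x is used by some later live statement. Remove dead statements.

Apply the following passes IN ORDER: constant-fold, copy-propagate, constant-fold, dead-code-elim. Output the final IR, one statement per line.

Answer: return 3

Derivation:
Initial IR:
  t = 3
  z = t
  v = z
  c = z * t
  a = 3 * 2
  d = 5
  return z
After constant-fold (7 stmts):
  t = 3
  z = t
  v = z
  c = z * t
  a = 6
  d = 5
  return z
After copy-propagate (7 stmts):
  t = 3
  z = 3
  v = 3
  c = 3 * 3
  a = 6
  d = 5
  return 3
After constant-fold (7 stmts):
  t = 3
  z = 3
  v = 3
  c = 9
  a = 6
  d = 5
  return 3
After dead-code-elim (1 stmts):
  return 3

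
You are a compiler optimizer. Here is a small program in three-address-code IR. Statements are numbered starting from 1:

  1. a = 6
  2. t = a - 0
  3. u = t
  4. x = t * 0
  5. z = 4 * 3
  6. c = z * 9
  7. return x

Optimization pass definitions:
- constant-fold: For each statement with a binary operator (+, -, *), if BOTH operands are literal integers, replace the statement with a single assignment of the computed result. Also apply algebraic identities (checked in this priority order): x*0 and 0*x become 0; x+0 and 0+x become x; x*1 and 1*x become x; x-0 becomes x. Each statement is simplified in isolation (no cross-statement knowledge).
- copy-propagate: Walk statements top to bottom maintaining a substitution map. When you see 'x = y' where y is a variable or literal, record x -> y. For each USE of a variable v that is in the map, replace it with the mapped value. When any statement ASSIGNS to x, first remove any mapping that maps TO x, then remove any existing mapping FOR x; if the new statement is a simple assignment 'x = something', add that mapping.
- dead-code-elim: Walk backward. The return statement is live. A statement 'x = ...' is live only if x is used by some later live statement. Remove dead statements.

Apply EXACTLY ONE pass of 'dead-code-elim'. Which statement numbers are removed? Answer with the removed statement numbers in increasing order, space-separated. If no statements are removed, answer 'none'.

Answer: 3 5 6

Derivation:
Backward liveness scan:
Stmt 1 'a = 6': KEEP (a is live); live-in = []
Stmt 2 't = a - 0': KEEP (t is live); live-in = ['a']
Stmt 3 'u = t': DEAD (u not in live set ['t'])
Stmt 4 'x = t * 0': KEEP (x is live); live-in = ['t']
Stmt 5 'z = 4 * 3': DEAD (z not in live set ['x'])
Stmt 6 'c = z * 9': DEAD (c not in live set ['x'])
Stmt 7 'return x': KEEP (return); live-in = ['x']
Removed statement numbers: [3, 5, 6]
Surviving IR:
  a = 6
  t = a - 0
  x = t * 0
  return x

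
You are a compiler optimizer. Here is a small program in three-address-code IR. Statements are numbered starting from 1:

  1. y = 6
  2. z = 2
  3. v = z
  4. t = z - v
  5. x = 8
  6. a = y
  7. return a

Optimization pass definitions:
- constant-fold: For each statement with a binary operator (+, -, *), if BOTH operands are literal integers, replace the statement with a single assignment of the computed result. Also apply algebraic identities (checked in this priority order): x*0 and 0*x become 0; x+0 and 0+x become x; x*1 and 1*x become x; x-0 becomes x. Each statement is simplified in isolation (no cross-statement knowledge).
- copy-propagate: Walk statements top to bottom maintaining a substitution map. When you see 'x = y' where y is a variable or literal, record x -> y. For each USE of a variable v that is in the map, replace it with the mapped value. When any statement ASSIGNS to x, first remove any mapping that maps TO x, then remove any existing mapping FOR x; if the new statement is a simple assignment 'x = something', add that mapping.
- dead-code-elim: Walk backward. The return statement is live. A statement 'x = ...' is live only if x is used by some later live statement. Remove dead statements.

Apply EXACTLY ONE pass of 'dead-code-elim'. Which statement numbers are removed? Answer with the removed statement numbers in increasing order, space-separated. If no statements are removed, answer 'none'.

Answer: 2 3 4 5

Derivation:
Backward liveness scan:
Stmt 1 'y = 6': KEEP (y is live); live-in = []
Stmt 2 'z = 2': DEAD (z not in live set ['y'])
Stmt 3 'v = z': DEAD (v not in live set ['y'])
Stmt 4 't = z - v': DEAD (t not in live set ['y'])
Stmt 5 'x = 8': DEAD (x not in live set ['y'])
Stmt 6 'a = y': KEEP (a is live); live-in = ['y']
Stmt 7 'return a': KEEP (return); live-in = ['a']
Removed statement numbers: [2, 3, 4, 5]
Surviving IR:
  y = 6
  a = y
  return a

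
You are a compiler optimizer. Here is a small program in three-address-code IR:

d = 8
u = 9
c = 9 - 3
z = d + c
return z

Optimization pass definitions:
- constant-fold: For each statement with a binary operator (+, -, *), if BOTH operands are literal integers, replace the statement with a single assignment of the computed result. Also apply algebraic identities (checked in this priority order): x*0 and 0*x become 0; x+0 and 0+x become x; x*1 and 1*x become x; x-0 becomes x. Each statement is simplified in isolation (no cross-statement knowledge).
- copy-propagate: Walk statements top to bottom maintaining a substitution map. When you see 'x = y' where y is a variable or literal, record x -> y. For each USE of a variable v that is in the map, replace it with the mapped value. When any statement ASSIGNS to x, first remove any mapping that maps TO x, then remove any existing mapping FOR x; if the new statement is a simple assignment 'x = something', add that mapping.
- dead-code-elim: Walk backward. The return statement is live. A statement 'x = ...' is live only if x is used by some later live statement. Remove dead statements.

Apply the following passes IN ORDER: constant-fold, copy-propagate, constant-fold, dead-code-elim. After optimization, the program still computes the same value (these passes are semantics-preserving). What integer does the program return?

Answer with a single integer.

Initial IR:
  d = 8
  u = 9
  c = 9 - 3
  z = d + c
  return z
After constant-fold (5 stmts):
  d = 8
  u = 9
  c = 6
  z = d + c
  return z
After copy-propagate (5 stmts):
  d = 8
  u = 9
  c = 6
  z = 8 + 6
  return z
After constant-fold (5 stmts):
  d = 8
  u = 9
  c = 6
  z = 14
  return z
After dead-code-elim (2 stmts):
  z = 14
  return z
Evaluate:
  d = 8  =>  d = 8
  u = 9  =>  u = 9
  c = 9 - 3  =>  c = 6
  z = d + c  =>  z = 14
  return z = 14

Answer: 14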